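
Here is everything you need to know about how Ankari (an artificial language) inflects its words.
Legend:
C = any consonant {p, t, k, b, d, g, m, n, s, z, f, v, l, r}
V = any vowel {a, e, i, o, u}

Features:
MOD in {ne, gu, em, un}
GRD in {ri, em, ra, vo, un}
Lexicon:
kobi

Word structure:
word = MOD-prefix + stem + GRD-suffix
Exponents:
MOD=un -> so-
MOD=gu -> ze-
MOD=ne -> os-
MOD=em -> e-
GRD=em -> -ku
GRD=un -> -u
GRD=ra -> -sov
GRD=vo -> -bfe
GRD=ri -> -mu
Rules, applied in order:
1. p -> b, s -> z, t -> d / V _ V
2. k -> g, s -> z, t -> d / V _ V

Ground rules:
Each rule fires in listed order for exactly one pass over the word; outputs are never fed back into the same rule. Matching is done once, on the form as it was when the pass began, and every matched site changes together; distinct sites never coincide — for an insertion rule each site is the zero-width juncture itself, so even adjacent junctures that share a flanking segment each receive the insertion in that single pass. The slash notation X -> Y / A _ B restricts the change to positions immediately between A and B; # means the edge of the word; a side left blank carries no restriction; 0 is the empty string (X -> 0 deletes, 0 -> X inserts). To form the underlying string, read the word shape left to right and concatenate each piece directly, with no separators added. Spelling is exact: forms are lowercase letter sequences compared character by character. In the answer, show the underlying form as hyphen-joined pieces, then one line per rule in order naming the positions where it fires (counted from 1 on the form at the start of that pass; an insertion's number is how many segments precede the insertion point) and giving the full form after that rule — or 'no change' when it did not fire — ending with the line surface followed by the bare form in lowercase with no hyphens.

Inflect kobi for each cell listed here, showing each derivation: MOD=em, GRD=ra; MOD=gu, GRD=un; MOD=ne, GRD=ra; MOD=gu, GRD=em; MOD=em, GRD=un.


cell MOD=em, GRD=ra:
underlying: e-kobi-sov
1. p -> b, s -> z, t -> d / V _ V: fires at position(s) 6: ekobizov
2. k -> g, s -> z, t -> d / V _ V: fires at position(s) 2: egobizov
surface: egobizov

cell MOD=gu, GRD=un:
underlying: ze-kobi-u
1. p -> b, s -> z, t -> d / V _ V: no change
2. k -> g, s -> z, t -> d / V _ V: fires at position(s) 3: zegobiu
surface: zegobiu

cell MOD=ne, GRD=ra:
underlying: os-kobi-sov
1. p -> b, s -> z, t -> d / V _ V: fires at position(s) 7: oskobizov
2. k -> g, s -> z, t -> d / V _ V: no change
surface: oskobizov

cell MOD=gu, GRD=em:
underlying: ze-kobi-ku
1. p -> b, s -> z, t -> d / V _ V: no change
2. k -> g, s -> z, t -> d / V _ V: fires at position(s) 3, 7: zegobigu
surface: zegobigu

cell MOD=em, GRD=un:
underlying: e-kobi-u
1. p -> b, s -> z, t -> d / V _ V: no change
2. k -> g, s -> z, t -> d / V _ V: fires at position(s) 2: egobiu
surface: egobiu


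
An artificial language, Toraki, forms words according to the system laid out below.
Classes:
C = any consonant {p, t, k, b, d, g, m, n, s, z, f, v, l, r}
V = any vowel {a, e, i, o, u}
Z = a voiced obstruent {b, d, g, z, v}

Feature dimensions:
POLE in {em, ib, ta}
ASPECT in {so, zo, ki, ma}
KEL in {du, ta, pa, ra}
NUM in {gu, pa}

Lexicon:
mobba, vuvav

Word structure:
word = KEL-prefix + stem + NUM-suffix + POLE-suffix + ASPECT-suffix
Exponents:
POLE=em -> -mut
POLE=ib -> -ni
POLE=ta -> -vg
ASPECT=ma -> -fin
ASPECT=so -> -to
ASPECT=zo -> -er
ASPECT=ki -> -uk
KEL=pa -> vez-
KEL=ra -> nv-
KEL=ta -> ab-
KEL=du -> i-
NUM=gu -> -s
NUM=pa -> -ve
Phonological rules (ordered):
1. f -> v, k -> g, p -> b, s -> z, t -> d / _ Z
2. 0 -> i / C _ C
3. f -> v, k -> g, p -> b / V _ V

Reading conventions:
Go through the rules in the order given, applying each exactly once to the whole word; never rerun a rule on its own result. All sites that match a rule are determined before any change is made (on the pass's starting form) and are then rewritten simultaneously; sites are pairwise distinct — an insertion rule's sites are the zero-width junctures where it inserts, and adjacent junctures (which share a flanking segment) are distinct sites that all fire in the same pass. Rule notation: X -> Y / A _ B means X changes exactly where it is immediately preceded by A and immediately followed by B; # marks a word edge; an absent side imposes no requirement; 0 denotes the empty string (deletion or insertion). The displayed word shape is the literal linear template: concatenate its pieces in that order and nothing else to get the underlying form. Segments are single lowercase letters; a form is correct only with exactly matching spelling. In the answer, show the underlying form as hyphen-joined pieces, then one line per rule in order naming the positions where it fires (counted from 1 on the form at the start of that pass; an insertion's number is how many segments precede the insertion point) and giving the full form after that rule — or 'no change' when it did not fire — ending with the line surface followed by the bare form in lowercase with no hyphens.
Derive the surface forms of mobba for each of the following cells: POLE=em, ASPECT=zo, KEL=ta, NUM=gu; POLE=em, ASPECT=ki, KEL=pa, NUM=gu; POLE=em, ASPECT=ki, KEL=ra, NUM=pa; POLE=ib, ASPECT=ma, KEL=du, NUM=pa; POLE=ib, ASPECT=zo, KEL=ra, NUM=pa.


cell POLE=em, ASPECT=zo, KEL=ta, NUM=gu:
underlying: ab-mobba-s-mut-er
1. f -> v, k -> g, p -> b, s -> z, t -> d / _ Z: no change
2. 0 -> i / C _ C: inserts after position(s) 2, 5, 8: abimobibasimuter
3. f -> v, k -> g, p -> b / V _ V: no change
surface: abimobibasimuter

cell POLE=em, ASPECT=ki, KEL=pa, NUM=gu:
underlying: vez-mobba-s-mut-uk
1. f -> v, k -> g, p -> b, s -> z, t -> d / _ Z: no change
2. 0 -> i / C _ C: inserts after position(s) 3, 6, 9: vezimobibasimutuk
3. f -> v, k -> g, p -> b / V _ V: no change
surface: vezimobibasimutuk

cell POLE=em, ASPECT=ki, KEL=ra, NUM=pa:
underlying: nv-mobba-ve-mut-uk
1. f -> v, k -> g, p -> b, s -> z, t -> d / _ Z: no change
2. 0 -> i / C _ C: inserts after position(s) 1, 2, 5: nivimobibavemutuk
3. f -> v, k -> g, p -> b / V _ V: no change
surface: nivimobibavemutuk

cell POLE=ib, ASPECT=ma, KEL=du, NUM=pa:
underlying: i-mobba-ve-ni-fin
1. f -> v, k -> g, p -> b, s -> z, t -> d / _ Z: no change
2. 0 -> i / C _ C: inserts after position(s) 4: imobibavenifin
3. f -> v, k -> g, p -> b / V _ V: fires at position(s) 12: imobibavenivin
surface: imobibavenivin

cell POLE=ib, ASPECT=zo, KEL=ra, NUM=pa:
underlying: nv-mobba-ve-ni-er
1. f -> v, k -> g, p -> b, s -> z, t -> d / _ Z: no change
2. 0 -> i / C _ C: inserts after position(s) 1, 2, 5: nivimobibavenier
3. f -> v, k -> g, p -> b / V _ V: no change
surface: nivimobibavenier


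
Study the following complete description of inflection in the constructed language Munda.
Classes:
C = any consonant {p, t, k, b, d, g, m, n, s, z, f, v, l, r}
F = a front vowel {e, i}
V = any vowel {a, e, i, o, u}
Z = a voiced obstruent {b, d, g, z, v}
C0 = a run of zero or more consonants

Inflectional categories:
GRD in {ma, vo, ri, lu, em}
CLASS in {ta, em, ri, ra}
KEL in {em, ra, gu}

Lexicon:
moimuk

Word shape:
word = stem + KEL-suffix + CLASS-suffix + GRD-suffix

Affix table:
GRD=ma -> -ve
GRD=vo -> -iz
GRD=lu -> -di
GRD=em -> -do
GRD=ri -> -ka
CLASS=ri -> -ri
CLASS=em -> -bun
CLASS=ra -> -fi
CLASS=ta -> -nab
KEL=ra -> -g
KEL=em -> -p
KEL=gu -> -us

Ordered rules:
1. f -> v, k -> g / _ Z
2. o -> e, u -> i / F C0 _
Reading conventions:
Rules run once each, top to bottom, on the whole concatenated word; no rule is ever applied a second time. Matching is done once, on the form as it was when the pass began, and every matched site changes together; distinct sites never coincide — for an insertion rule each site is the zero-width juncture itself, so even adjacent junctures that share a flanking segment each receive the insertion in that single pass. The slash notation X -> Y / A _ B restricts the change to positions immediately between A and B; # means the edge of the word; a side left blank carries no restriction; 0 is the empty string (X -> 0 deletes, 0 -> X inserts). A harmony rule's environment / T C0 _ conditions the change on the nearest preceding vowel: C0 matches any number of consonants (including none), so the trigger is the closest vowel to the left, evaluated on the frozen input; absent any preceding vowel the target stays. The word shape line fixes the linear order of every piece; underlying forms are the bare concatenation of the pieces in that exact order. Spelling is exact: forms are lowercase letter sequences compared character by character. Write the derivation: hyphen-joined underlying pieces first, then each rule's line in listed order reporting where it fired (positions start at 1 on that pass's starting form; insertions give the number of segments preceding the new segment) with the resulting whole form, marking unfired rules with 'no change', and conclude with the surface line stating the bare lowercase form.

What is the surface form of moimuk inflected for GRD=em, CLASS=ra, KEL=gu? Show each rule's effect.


underlying: moimuk-us-fi-do
1. f -> v, k -> g / _ Z: no change
2. o -> e, u -> i / F C0 _: fires at position(s) 5, 12: moimikusfide
surface: moimikusfide


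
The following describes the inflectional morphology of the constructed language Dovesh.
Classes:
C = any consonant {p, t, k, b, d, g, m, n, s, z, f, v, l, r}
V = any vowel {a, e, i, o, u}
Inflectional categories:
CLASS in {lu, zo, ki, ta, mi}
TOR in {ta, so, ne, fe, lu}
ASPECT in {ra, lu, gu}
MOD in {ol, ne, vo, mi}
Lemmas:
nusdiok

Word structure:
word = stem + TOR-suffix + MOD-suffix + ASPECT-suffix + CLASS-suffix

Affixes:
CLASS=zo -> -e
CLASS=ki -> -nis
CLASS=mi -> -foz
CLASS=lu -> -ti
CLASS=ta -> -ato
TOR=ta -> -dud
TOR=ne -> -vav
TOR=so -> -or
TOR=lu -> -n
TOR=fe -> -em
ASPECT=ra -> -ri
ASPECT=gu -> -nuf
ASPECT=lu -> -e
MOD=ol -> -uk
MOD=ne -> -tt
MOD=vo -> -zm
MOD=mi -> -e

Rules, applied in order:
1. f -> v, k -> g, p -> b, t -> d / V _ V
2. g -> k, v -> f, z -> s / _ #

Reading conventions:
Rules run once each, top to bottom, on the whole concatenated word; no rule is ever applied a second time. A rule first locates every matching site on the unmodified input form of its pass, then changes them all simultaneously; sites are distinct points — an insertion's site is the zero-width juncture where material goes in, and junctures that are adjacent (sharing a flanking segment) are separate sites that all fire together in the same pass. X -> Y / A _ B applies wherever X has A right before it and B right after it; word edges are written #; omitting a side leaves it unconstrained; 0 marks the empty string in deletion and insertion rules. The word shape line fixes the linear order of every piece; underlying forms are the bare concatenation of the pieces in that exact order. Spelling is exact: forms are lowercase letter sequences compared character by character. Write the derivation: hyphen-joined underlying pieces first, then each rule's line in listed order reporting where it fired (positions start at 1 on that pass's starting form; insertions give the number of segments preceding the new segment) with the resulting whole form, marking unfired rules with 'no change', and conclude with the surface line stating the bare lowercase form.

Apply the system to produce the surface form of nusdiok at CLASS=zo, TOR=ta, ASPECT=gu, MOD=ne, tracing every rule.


underlying: nusdiok-dud-tt-nuf-e
1. f -> v, k -> g, p -> b, t -> d / V _ V: fires at position(s) 15: nusdiokdudttnuve
2. g -> k, v -> f, z -> s / _ #: no change
surface: nusdiokdudttnuve


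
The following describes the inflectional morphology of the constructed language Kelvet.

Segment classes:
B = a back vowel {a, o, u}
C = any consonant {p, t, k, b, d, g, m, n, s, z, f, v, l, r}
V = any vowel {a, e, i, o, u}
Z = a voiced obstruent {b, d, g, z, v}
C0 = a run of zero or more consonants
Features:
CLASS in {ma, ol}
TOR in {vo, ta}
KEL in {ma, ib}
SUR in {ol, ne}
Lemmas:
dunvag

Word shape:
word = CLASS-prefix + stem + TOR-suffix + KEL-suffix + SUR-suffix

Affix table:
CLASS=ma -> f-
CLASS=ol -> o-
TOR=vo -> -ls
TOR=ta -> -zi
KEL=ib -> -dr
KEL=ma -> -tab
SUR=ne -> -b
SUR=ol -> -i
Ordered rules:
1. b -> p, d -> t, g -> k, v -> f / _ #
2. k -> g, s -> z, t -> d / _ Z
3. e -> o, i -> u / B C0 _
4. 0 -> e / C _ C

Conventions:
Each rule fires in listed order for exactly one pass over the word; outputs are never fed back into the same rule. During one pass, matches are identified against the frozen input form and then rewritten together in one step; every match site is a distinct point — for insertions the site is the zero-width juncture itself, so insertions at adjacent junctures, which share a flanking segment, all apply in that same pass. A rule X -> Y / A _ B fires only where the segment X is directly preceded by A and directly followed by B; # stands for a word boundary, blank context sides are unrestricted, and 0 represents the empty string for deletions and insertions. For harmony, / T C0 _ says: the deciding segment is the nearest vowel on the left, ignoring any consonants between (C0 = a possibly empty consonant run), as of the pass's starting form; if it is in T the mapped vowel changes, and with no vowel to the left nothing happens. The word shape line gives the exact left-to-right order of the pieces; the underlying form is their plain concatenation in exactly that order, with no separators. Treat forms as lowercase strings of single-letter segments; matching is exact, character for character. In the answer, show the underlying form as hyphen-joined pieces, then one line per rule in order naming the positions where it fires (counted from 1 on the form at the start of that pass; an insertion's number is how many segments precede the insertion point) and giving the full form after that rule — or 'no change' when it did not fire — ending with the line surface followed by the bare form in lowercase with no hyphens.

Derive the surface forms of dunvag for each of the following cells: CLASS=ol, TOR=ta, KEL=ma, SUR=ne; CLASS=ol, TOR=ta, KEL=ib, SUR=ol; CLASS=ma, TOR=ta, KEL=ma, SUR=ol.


cell CLASS=ol, TOR=ta, KEL=ma, SUR=ne:
underlying: o-dunvag-zi-tab-b
1. b -> p, d -> t, g -> k, v -> f / _ #: fires at position(s) 13: odunvagzitabp
2. k -> g, s -> z, t -> d / _ Z: no change
3. e -> o, i -> u / B C0 _: fires at position(s) 9: odunvagzutabp
4. 0 -> e / C _ C: inserts after position(s) 4, 7, 12: odunevagezutabep
surface: odunevagezutabep

cell CLASS=ol, TOR=ta, KEL=ib, SUR=ol:
underlying: o-dunvag-zi-dr-i
1. b -> p, d -> t, g -> k, v -> f / _ #: no change
2. k -> g, s -> z, t -> d / _ Z: no change
3. e -> o, i -> u / B C0 _: fires at position(s) 9: odunvagzudri
4. 0 -> e / C _ C: inserts after position(s) 4, 7, 10: odunevagezuderi
surface: odunevagezuderi

cell CLASS=ma, TOR=ta, KEL=ma, SUR=ol:
underlying: f-dunvag-zi-tab-i
1. b -> p, d -> t, g -> k, v -> f / _ #: no change
2. k -> g, s -> z, t -> d / _ Z: no change
3. e -> o, i -> u / B C0 _: fires at position(s) 9, 13: fdunvagzutabu
4. 0 -> e / C _ C: inserts after position(s) 1, 4, 7: fedunevagezutabu
surface: fedunevagezutabu


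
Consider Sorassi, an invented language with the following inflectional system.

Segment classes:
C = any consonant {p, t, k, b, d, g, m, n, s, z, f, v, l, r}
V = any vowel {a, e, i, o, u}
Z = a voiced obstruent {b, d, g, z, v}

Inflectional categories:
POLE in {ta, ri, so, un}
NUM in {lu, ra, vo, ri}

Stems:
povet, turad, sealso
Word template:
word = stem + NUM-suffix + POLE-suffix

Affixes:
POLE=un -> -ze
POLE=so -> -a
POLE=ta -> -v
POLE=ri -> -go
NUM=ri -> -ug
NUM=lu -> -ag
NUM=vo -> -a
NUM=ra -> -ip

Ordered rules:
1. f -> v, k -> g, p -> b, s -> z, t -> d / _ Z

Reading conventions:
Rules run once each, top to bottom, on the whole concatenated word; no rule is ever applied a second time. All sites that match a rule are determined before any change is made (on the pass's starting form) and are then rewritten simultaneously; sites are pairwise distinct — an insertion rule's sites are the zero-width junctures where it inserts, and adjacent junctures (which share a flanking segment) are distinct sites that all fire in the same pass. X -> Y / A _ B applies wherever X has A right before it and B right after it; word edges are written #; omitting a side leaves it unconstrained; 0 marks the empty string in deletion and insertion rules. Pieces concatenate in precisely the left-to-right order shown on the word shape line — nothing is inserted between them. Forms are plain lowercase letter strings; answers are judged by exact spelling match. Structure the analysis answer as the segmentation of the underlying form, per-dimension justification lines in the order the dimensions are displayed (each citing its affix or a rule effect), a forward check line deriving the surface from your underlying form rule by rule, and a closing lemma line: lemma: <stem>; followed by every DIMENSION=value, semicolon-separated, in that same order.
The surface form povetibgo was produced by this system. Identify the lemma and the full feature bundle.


underlying: povet-ip-go
POLE=ri - signalled by the affix -go
NUM=ra - signalled by the affix -ip
check: povetipgo -> povetibgo
lemma: povet; POLE=ri; NUM=ra


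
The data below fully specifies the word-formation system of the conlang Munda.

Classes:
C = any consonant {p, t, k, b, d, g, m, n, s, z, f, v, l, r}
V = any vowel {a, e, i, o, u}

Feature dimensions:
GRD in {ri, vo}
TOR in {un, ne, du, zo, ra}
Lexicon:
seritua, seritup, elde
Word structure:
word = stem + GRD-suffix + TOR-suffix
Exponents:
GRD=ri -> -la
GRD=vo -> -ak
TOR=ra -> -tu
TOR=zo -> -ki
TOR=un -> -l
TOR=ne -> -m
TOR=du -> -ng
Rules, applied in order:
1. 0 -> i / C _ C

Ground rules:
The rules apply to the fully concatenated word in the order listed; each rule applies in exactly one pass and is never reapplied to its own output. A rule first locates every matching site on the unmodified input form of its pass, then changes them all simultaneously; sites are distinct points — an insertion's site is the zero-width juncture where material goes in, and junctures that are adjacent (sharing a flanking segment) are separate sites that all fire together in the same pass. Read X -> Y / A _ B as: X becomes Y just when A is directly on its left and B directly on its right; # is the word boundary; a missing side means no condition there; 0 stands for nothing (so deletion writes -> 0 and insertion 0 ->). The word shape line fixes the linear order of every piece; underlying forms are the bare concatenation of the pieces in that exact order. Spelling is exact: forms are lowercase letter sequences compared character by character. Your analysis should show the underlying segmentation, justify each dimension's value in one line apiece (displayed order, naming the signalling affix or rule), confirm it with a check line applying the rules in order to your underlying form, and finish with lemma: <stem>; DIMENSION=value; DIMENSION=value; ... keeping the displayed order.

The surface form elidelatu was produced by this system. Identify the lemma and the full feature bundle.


underlying: elde-la-tu
GRD=ri - signalled by the affix -la
TOR=ra - signalled by the affix -tu
check: eldelatu -> elidelatu
lemma: elde; GRD=ri; TOR=ra


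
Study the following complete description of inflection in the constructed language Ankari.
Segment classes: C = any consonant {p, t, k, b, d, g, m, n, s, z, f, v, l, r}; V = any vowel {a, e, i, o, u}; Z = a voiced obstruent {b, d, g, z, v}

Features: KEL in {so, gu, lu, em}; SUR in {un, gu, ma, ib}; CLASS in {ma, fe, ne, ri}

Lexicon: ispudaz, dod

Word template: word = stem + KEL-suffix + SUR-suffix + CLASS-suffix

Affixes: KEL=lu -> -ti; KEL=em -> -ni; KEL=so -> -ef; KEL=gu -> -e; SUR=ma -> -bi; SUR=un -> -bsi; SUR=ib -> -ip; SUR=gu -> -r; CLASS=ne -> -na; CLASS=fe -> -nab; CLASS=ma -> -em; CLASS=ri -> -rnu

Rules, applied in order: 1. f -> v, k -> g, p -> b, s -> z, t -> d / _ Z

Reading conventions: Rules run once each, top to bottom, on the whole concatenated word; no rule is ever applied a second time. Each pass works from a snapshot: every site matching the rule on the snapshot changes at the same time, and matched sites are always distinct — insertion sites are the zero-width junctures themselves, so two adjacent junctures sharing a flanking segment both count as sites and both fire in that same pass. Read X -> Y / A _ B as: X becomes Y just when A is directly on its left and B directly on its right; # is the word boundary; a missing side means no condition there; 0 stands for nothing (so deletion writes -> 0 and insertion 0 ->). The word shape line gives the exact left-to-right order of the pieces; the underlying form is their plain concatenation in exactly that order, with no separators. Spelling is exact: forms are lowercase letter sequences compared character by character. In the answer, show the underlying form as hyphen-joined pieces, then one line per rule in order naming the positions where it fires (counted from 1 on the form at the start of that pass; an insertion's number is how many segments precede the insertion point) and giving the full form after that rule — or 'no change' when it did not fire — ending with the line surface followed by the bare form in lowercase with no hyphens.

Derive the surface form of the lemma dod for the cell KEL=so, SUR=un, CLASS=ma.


underlying: dod-ef-bsi-em
1. f -> v, k -> g, p -> b, s -> z, t -> d / _ Z: fires at position(s) 5: dodevbsiem
surface: dodevbsiem


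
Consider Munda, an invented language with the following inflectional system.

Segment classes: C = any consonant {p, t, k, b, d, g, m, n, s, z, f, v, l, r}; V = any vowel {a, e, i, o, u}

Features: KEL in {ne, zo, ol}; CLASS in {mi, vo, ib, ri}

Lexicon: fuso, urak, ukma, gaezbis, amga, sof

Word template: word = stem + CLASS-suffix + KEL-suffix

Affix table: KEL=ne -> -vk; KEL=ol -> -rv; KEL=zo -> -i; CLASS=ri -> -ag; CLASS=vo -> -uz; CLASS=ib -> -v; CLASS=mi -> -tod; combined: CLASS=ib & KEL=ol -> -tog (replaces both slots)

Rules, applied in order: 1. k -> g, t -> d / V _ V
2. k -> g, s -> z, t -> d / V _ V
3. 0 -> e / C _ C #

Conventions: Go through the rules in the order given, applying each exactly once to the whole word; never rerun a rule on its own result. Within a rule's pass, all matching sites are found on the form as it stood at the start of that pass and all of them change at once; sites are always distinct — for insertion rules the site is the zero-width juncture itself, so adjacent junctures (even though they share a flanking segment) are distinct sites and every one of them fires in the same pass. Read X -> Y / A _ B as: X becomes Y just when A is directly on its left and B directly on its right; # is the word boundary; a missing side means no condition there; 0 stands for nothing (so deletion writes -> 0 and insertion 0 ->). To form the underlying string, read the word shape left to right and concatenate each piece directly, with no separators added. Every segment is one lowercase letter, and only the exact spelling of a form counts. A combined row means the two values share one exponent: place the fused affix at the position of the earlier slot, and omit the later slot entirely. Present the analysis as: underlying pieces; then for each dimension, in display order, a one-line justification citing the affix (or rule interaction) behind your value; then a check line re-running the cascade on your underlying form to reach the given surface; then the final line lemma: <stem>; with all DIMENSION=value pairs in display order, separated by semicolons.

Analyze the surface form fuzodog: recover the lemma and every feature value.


underlying: fuso-tog
KEL=ol - signalled by the combined affix row
CLASS=ib - signalled by the combined affix row
check: fusotog -> fusodog -> fuzodog -> fuzodog
lemma: fuso; KEL=ol; CLASS=ib


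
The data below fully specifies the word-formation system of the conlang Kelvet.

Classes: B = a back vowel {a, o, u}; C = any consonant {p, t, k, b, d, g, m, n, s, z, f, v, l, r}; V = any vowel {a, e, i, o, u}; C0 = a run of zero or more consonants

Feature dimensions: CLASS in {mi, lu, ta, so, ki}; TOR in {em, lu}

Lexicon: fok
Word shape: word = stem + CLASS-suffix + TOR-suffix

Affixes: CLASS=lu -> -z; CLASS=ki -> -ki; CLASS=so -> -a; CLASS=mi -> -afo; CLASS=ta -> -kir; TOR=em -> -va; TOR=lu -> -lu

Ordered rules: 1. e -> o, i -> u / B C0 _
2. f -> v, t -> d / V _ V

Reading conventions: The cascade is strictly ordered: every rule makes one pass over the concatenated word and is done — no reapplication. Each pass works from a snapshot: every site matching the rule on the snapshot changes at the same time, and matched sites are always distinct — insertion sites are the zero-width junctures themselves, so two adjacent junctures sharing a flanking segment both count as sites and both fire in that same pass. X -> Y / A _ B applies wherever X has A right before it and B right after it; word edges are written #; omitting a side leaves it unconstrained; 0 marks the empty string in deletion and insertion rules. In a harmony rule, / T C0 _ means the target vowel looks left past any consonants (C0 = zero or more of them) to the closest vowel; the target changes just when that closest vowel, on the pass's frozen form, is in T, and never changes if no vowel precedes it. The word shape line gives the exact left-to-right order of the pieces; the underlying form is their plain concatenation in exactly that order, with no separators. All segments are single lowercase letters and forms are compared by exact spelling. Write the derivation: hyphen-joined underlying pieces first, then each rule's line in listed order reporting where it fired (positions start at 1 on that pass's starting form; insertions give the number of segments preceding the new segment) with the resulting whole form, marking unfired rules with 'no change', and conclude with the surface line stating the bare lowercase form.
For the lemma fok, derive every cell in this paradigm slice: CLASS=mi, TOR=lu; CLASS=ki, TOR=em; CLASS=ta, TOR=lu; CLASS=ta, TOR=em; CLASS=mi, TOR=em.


cell CLASS=mi, TOR=lu:
underlying: fok-afo-lu
1. e -> o, i -> u / B C0 _: no change
2. f -> v, t -> d / V _ V: fires at position(s) 5: fokavolu
surface: fokavolu

cell CLASS=ki, TOR=em:
underlying: fok-ki-va
1. e -> o, i -> u / B C0 _: fires at position(s) 5: fokkuva
2. f -> v, t -> d / V _ V: no change
surface: fokkuva

cell CLASS=ta, TOR=lu:
underlying: fok-kir-lu
1. e -> o, i -> u / B C0 _: fires at position(s) 5: fokkurlu
2. f -> v, t -> d / V _ V: no change
surface: fokkurlu

cell CLASS=ta, TOR=em:
underlying: fok-kir-va
1. e -> o, i -> u / B C0 _: fires at position(s) 5: fokkurva
2. f -> v, t -> d / V _ V: no change
surface: fokkurva

cell CLASS=mi, TOR=em:
underlying: fok-afo-va
1. e -> o, i -> u / B C0 _: no change
2. f -> v, t -> d / V _ V: fires at position(s) 5: fokavova
surface: fokavova


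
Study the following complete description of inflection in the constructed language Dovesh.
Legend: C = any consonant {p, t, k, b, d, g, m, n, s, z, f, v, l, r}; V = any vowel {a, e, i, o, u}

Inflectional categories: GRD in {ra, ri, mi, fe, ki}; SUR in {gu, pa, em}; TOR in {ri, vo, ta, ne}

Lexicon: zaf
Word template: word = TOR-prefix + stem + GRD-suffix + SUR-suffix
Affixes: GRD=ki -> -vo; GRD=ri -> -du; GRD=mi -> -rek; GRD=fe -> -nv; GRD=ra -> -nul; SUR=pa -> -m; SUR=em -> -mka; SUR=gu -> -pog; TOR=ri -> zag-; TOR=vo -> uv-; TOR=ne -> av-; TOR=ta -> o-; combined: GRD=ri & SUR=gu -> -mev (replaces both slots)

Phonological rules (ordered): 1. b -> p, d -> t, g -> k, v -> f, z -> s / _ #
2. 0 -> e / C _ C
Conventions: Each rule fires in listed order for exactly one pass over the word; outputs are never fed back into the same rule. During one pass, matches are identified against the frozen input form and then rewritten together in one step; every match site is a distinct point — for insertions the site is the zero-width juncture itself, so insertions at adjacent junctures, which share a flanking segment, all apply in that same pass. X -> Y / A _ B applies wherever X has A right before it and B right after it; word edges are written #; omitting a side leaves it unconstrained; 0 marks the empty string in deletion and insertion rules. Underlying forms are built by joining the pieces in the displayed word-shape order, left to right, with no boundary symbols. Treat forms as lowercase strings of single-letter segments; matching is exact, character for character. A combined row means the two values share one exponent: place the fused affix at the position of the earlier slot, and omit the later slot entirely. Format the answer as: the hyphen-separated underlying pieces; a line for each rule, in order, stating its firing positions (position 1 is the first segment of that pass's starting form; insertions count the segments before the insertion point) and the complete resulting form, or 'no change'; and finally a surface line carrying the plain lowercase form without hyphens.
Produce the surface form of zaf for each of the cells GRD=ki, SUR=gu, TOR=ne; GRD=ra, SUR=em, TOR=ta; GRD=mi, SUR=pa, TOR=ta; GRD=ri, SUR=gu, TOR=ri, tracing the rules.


cell GRD=ki, SUR=gu, TOR=ne:
underlying: av-zaf-vo-pog
1. b -> p, d -> t, g -> k, v -> f, z -> s / _ #: fires at position(s) 10: avzafvopok
2. 0 -> e / C _ C: inserts after position(s) 2, 5: avezafevopok
surface: avezafevopok

cell GRD=ra, SUR=em, TOR=ta:
underlying: o-zaf-nul-mka
1. b -> p, d -> t, g -> k, v -> f, z -> s / _ #: no change
2. 0 -> e / C _ C: inserts after position(s) 4, 7, 8: ozafenulemeka
surface: ozafenulemeka

cell GRD=mi, SUR=pa, TOR=ta:
underlying: o-zaf-rek-m
1. b -> p, d -> t, g -> k, v -> f, z -> s / _ #: no change
2. 0 -> e / C _ C: inserts after position(s) 4, 7: ozaferekem
surface: ozaferekem

cell GRD=ri, SUR=gu, TOR=ri:
underlying: zag-zaf-mev
1. b -> p, d -> t, g -> k, v -> f, z -> s / _ #: fires at position(s) 9: zagzafmef
2. 0 -> e / C _ C: inserts after position(s) 3, 6: zagezafemef
surface: zagezafemef


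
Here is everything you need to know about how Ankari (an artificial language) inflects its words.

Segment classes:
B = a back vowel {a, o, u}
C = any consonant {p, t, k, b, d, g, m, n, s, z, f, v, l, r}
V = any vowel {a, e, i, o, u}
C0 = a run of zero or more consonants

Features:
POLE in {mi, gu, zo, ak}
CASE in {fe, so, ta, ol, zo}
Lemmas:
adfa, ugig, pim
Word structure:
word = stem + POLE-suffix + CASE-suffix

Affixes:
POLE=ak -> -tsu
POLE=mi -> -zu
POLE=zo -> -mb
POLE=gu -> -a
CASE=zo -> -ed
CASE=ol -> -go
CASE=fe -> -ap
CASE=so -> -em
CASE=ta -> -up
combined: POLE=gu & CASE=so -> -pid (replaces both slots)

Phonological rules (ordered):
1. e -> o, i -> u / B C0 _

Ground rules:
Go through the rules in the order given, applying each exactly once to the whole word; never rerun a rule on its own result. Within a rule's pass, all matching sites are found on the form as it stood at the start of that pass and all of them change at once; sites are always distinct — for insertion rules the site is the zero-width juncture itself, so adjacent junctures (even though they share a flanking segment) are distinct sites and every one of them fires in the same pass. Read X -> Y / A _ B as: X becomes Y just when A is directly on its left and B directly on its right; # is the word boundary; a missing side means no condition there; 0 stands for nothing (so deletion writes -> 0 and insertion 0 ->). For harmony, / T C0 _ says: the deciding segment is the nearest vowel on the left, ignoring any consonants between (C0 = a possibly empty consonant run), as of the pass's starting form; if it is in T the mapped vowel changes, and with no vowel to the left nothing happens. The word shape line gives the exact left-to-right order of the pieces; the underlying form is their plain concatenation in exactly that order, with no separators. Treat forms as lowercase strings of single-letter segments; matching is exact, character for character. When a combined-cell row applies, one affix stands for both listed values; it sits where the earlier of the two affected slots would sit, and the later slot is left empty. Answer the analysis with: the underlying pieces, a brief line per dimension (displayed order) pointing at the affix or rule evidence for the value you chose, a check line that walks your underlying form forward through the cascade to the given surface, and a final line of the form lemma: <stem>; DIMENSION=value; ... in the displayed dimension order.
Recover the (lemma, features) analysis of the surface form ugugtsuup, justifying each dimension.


underlying: ugig-tsu-up
POLE=ak - signalled by the affix -tsu
CASE=ta - signalled by the affix -up
check: ugigtsuup -> ugugtsuup
lemma: ugig; POLE=ak; CASE=ta


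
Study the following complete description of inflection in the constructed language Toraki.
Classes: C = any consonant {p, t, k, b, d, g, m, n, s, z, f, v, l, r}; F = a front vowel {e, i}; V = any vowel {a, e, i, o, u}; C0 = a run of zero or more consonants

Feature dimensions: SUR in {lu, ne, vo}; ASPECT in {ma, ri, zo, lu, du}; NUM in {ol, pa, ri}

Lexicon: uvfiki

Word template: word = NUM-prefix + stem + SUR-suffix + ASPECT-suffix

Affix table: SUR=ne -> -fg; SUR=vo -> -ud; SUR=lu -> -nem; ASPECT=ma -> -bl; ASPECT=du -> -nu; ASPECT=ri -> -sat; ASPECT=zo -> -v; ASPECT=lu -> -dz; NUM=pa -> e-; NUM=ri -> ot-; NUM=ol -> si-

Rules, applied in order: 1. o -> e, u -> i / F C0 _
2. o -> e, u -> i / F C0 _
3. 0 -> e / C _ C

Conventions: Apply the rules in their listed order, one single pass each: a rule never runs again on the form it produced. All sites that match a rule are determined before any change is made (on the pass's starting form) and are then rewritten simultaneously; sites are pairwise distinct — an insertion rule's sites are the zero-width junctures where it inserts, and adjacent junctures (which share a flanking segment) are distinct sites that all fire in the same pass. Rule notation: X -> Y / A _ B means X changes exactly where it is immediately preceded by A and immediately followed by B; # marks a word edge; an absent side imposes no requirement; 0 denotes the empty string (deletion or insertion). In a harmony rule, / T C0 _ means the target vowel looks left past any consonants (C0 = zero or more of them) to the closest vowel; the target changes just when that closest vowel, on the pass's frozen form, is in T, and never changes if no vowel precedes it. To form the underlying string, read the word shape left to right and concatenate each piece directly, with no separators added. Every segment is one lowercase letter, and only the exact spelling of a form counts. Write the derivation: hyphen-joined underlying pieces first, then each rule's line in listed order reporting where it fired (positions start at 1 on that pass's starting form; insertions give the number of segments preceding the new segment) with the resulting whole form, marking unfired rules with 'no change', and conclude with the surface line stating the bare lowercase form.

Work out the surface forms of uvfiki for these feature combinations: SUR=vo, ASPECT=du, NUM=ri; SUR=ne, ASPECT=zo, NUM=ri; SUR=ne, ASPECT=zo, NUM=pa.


cell SUR=vo, ASPECT=du, NUM=ri:
underlying: ot-uvfiki-ud-nu
1. o -> e, u -> i / F C0 _: fires at position(s) 9: otuvfikiidnu
2. o -> e, u -> i / F C0 _: fires at position(s) 12: otuvfikiidni
3. 0 -> e / C _ C: inserts after position(s) 4, 10: otuvefikiideni
surface: otuvefikiideni

cell SUR=ne, ASPECT=zo, NUM=ri:
underlying: ot-uvfiki-fg-v
1. o -> e, u -> i / F C0 _: no change
2. o -> e, u -> i / F C0 _: no change
3. 0 -> e / C _ C: inserts after position(s) 4, 9, 10: otuvefikifegev
surface: otuvefikifegev

cell SUR=ne, ASPECT=zo, NUM=pa:
underlying: e-uvfiki-fg-v
1. o -> e, u -> i / F C0 _: fires at position(s) 2: eivfikifgv
2. o -> e, u -> i / F C0 _: no change
3. 0 -> e / C _ C: inserts after position(s) 3, 8, 9: eivefikifegev
surface: eivefikifegev


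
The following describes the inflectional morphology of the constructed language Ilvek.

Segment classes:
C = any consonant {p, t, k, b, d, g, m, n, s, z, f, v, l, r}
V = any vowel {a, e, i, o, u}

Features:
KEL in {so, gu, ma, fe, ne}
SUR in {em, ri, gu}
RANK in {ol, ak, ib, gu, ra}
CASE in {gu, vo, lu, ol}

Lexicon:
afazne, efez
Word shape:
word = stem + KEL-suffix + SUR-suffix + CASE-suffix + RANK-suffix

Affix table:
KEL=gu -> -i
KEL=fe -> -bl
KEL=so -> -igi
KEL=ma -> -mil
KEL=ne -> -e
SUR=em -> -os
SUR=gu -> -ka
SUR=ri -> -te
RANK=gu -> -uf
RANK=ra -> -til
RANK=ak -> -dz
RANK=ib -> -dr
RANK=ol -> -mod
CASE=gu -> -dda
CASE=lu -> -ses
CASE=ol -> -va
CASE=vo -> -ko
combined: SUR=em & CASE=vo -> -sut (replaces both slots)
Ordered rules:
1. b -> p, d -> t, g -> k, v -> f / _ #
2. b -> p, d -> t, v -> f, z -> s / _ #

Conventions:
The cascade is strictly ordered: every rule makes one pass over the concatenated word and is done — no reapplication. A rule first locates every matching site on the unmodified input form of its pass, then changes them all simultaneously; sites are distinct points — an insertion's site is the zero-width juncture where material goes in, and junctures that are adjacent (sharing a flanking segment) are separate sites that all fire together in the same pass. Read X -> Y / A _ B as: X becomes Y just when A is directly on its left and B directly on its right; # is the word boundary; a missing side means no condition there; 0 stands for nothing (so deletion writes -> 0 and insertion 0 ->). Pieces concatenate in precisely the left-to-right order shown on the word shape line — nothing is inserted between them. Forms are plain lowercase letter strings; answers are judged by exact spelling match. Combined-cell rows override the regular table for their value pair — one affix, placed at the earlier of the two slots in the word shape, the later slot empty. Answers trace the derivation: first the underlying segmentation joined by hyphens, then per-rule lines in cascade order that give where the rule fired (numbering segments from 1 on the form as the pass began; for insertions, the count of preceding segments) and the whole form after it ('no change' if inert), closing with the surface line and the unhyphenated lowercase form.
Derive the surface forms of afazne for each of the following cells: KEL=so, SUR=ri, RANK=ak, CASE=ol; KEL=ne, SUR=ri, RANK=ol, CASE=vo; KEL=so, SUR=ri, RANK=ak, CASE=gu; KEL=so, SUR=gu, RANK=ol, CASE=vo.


cell KEL=so, SUR=ri, RANK=ak, CASE=ol:
underlying: afazne-igi-te-va-dz
1. b -> p, d -> t, g -> k, v -> f / _ #: no change
2. b -> p, d -> t, v -> f, z -> s / _ #: fires at position(s) 15: afazneigitevads
surface: afazneigitevads

cell KEL=ne, SUR=ri, RANK=ol, CASE=vo:
underlying: afazne-e-te-ko-mod
1. b -> p, d -> t, g -> k, v -> f / _ #: fires at position(s) 14: afazneetekomot
2. b -> p, d -> t, v -> f, z -> s / _ #: no change
surface: afazneetekomot

cell KEL=so, SUR=ri, RANK=ak, CASE=gu:
underlying: afazne-igi-te-dda-dz
1. b -> p, d -> t, g -> k, v -> f / _ #: no change
2. b -> p, d -> t, v -> f, z -> s / _ #: fires at position(s) 16: afazneigiteddads
surface: afazneigiteddads

cell KEL=so, SUR=gu, RANK=ol, CASE=vo:
underlying: afazne-igi-ka-ko-mod
1. b -> p, d -> t, g -> k, v -> f / _ #: fires at position(s) 16: afazneigikakomot
2. b -> p, d -> t, v -> f, z -> s / _ #: no change
surface: afazneigikakomot


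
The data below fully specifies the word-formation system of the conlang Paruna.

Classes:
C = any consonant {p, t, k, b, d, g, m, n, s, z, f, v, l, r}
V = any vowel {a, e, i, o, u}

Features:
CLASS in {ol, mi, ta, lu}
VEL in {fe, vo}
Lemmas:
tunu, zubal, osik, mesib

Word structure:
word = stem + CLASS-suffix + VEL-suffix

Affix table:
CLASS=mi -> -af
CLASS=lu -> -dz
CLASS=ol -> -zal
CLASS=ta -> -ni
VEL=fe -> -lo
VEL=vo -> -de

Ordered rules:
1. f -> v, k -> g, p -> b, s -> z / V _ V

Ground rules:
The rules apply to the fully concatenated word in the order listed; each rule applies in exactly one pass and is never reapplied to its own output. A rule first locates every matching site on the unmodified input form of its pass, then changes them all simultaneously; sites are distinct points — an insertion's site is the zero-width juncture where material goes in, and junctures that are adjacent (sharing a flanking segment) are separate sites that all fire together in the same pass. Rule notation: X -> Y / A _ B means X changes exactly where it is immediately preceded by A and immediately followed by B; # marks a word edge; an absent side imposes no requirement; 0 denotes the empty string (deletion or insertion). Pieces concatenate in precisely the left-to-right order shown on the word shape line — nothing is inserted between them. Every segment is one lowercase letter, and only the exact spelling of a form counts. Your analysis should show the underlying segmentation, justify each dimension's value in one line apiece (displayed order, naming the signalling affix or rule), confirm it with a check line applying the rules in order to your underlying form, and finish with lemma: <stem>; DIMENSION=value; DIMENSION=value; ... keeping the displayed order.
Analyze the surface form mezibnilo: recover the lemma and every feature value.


underlying: mesib-ni-lo
CLASS=ta - signalled by the affix -ni
VEL=fe - signalled by the affix -lo
check: mesibnilo -> mezibnilo
lemma: mesib; CLASS=ta; VEL=fe
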